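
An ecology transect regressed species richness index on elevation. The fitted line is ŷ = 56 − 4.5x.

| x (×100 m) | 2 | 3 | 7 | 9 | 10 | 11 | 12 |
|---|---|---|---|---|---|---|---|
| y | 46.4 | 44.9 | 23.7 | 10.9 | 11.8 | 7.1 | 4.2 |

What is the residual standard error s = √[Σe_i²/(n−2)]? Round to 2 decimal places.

x=2: ŷ = 56 − 4.5·2 = 47; e = 46.4 − 47 = -0.6
x=3: ŷ = 56 − 4.5·3 = 42.5; e = 44.9 − 42.5 = 2.4
x=7: ŷ = 56 − 4.5·7 = 24.5; e = 23.7 − 24.5 = -0.8
x=9: ŷ = 56 − 4.5·9 = 15.5; e = 10.9 − 15.5 = -4.6
x=10: ŷ = 56 − 4.5·10 = 11; e = 11.8 − 11 = 0.8
x=11: ŷ = 56 − 4.5·11 = 6.5; e = 7.1 − 6.5 = 0.6
x=12: ŷ = 56 − 4.5·12 = 2; e = 4.2 − 2 = 2.2
SSE = 0.36 + 5.76 + 0.64 + 21.16 + 0.64 + 0.36 + 4.84 = 33.76
s = √(33.76/5) = √6.752 ≈ 2.60

s = 2.60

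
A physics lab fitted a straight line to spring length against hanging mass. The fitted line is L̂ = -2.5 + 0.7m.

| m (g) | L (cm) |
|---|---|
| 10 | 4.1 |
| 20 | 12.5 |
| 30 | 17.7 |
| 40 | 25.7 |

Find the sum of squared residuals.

SSE = 1.84

m=10: L̂ = -2.5 + 0.7·10 = 4.5; e = 4.1 − 4.5 = -0.4
m=20: L̂ = -2.5 + 0.7·20 = 11.5; e = 12.5 − 11.5 = 1
m=30: L̂ = -2.5 + 0.7·30 = 18.5; e = 17.7 − 18.5 = -0.8
m=40: L̂ = -2.5 + 0.7·40 = 25.5; e = 25.7 − 25.5 = 0.2
SSE = 0.16 + 1 + 0.64 + 0.04 = 1.84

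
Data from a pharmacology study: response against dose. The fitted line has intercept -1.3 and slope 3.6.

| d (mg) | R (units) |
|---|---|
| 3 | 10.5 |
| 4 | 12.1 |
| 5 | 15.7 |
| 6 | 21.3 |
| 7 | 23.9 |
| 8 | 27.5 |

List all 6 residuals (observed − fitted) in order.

1, -1, -1, 1, 0, 0

d=3: ŷ = -1.3 + 3.6·3 = 9.5; e = 10.5 − 9.5 = 1
d=4: ŷ = -1.3 + 3.6·4 = 13.1; e = 12.1 − 13.1 = -1
d=5: ŷ = -1.3 + 3.6·5 = 16.7; e = 15.7 − 16.7 = -1
d=6: ŷ = -1.3 + 3.6·6 = 20.3; e = 21.3 − 20.3 = 1
d=7: ŷ = -1.3 + 3.6·7 = 23.9; e = 23.9 − 23.9 = 0
d=8: ŷ = -1.3 + 3.6·8 = 27.5; e = 27.5 − 27.5 = 0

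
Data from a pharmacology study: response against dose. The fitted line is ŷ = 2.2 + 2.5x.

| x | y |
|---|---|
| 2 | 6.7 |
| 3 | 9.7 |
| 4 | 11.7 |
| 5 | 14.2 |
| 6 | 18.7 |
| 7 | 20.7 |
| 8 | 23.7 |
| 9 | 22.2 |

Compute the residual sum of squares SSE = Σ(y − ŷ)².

SSE = 12.5

x=2: ŷ = 2.2 + 2.5·2 = 7.2; r = 6.7 − 7.2 = -0.5
x=3: ŷ = 2.2 + 2.5·3 = 9.7; r = 9.7 − 9.7 = 0
x=4: ŷ = 2.2 + 2.5·4 = 12.2; r = 11.7 − 12.2 = -0.5
x=5: ŷ = 2.2 + 2.5·5 = 14.7; r = 14.2 − 14.7 = -0.5
x=6: ŷ = 2.2 + 2.5·6 = 17.2; r = 18.7 − 17.2 = 1.5
x=7: ŷ = 2.2 + 2.5·7 = 19.7; r = 20.7 − 19.7 = 1
x=8: ŷ = 2.2 + 2.5·8 = 22.2; r = 23.7 − 22.2 = 1.5
x=9: ŷ = 2.2 + 2.5·9 = 24.7; r = 22.2 − 24.7 = -2.5
SSE = 0.25 + 0 + 0.25 + 0.25 + 2.25 + 1 + 2.25 + 6.25 = 12.5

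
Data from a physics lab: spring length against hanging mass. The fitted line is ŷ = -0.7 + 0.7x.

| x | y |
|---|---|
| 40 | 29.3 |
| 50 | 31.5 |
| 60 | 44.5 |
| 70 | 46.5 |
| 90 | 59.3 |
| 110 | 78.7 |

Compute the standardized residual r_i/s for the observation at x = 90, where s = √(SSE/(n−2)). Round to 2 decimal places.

-0.95

x=40: ŷ = -0.7 + 0.7·40 = 27.3; r = 29.3 − 27.3 = 2
x=50: ŷ = -0.7 + 0.7·50 = 34.3; r = 31.5 − 34.3 = -2.8
x=60: ŷ = -0.7 + 0.7·60 = 41.3; r = 44.5 − 41.3 = 3.2
x=70: ŷ = -0.7 + 0.7·70 = 48.3; r = 46.5 − 48.3 = -1.8
x=90: ŷ = -0.7 + 0.7·90 = 62.3; r = 59.3 − 62.3 = -3
x=110: ŷ = -0.7 + 0.7·110 = 76.3; r = 78.7 − 76.3 = 2.4
SSE = 4 + 7.84 + 10.24 + 3.24 + 9 + 5.76 = 40.08
s = √(40.08/4) = 3.16544
r/s = -3 / 3.16544 = -0.95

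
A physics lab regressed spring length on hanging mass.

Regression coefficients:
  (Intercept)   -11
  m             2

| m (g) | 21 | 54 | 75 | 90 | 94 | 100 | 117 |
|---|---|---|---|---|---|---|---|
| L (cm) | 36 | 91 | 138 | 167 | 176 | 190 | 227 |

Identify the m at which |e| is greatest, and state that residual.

m = 54, e = -6

m=21: ŷ = -11 + 2·21 = 31; e = 36 − 31 = 5
m=54: ŷ = -11 + 2·54 = 97; e = 91 − 97 = -6
m=75: ŷ = -11 + 2·75 = 139; e = 138 − 139 = -1
m=90: ŷ = -11 + 2·90 = 169; e = 167 − 169 = -2
m=94: ŷ = -11 + 2·94 = 177; e = 176 − 177 = -1
m=100: ŷ = -11 + 2·100 = 189; e = 190 − 189 = 1
m=117: ŷ = -11 + 2·117 = 223; e = 227 − 223 = 4
Largest |e| is 6 at m = 54, residual -6.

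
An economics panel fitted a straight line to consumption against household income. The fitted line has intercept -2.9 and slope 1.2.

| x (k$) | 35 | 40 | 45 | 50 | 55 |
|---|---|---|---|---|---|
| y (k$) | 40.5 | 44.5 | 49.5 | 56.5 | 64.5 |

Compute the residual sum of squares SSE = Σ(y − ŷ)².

x=35: ŷ = -2.9 + 1.2·35 = 39.1; e = 40.5 − 39.1 = 1.4
x=40: ŷ = -2.9 + 1.2·40 = 45.1; e = 44.5 − 45.1 = -0.6
x=45: ŷ = -2.9 + 1.2·45 = 51.1; e = 49.5 − 51.1 = -1.6
x=50: ŷ = -2.9 + 1.2·50 = 57.1; e = 56.5 − 57.1 = -0.6
x=55: ŷ = -2.9 + 1.2·55 = 63.1; e = 64.5 − 63.1 = 1.4
SSE = 1.96 + 0.36 + 2.56 + 0.36 + 1.96 = 7.2

SSE = 7.2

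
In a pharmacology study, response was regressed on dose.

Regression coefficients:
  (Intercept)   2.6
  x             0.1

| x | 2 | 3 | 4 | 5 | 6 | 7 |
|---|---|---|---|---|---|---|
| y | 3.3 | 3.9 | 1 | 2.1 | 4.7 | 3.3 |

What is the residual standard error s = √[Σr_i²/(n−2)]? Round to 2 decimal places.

s = 1.46

x=2: ŷ = 2.6 + 0.1·2 = 2.8; r = 3.3 − 2.8 = 0.5
x=3: ŷ = 2.6 + 0.1·3 = 2.9; r = 3.9 − 2.9 = 1
x=4: ŷ = 2.6 + 0.1·4 = 3; r = 1 − 3 = -2
x=5: ŷ = 2.6 + 0.1·5 = 3.1; r = 2.1 − 3.1 = -1
x=6: ŷ = 2.6 + 0.1·6 = 3.2; r = 4.7 − 3.2 = 1.5
x=7: ŷ = 2.6 + 0.1·7 = 3.3; r = 3.3 − 3.3 = 0
SSE = 0.25 + 1 + 4 + 1 + 2.25 + 0 = 8.5
s = √(8.5/4) = √2.125 ≈ 1.46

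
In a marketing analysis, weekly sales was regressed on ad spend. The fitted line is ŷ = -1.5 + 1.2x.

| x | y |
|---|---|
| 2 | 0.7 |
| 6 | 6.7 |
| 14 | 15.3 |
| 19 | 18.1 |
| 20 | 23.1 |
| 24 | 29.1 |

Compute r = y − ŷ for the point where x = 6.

ŷ = -1.5 + 1.2·6 = 5.7
r = 6.7 − 5.7 = 1

r = 1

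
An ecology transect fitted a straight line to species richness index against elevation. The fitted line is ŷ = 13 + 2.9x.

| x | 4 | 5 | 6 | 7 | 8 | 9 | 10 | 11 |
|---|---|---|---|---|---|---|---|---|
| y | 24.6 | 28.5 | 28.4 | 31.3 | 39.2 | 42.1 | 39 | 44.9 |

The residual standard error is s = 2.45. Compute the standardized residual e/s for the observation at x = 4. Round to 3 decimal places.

ŷ = 13 + 2.9·4 = 24.6
e = 24.6 − 24.6 = 0
e/s = 0 / 2.45 = 0.000

0.000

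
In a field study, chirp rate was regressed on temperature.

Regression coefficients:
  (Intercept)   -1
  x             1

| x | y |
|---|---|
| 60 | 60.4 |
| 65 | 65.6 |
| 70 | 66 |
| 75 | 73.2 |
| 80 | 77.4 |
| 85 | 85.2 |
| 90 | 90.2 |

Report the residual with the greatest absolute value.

x=60: ŷ = -1 + 60 = 59; r = 60.4 − 59 = 1.4
x=65: ŷ = -1 + 65 = 64; r = 65.6 − 64 = 1.6
x=70: ŷ = -1 + 70 = 69; r = 66 − 69 = -3
x=75: ŷ = -1 + 75 = 74; r = 73.2 − 74 = -0.8
x=80: ŷ = -1 + 80 = 79; r = 77.4 − 79 = -1.6
x=85: ŷ = -1 + 85 = 84; r = 85.2 − 84 = 1.2
x=90: ŷ = -1 + 90 = 89; r = 90.2 − 89 = 1.2
Largest |r| is 3 at x = 70, residual -3.

r = -3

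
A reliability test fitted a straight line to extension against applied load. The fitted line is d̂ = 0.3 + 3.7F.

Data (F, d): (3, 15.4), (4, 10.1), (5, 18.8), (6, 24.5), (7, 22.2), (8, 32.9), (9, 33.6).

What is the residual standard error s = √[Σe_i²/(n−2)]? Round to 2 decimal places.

s = 3.74

F=3: d̂ = 0.3 + 3.7·3 = 11.4; e = 15.4 − 11.4 = 4
F=4: d̂ = 0.3 + 3.7·4 = 15.1; e = 10.1 − 15.1 = -5
F=5: d̂ = 0.3 + 3.7·5 = 18.8; e = 18.8 − 18.8 = 0
F=6: d̂ = 0.3 + 3.7·6 = 22.5; e = 24.5 − 22.5 = 2
F=7: d̂ = 0.3 + 3.7·7 = 26.2; e = 22.2 − 26.2 = -4
F=8: d̂ = 0.3 + 3.7·8 = 29.9; e = 32.9 − 29.9 = 3
F=9: d̂ = 0.3 + 3.7·9 = 33.6; e = 33.6 − 33.6 = 0
SSE = 16 + 25 + 0 + 4 + 16 + 9 + 0 = 70
s = √(70/5) = √14 ≈ 3.74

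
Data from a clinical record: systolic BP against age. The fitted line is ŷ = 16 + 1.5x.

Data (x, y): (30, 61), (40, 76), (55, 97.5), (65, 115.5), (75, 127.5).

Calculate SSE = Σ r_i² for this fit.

SSE = 6

x=30: ŷ = 16 + 1.5·30 = 61; r = 61 − 61 = 0
x=40: ŷ = 16 + 1.5·40 = 76; r = 76 − 76 = 0
x=55: ŷ = 16 + 1.5·55 = 98.5; r = 97.5 − 98.5 = -1
x=65: ŷ = 16 + 1.5·65 = 113.5; r = 115.5 − 113.5 = 2
x=75: ŷ = 16 + 1.5·75 = 128.5; r = 127.5 − 128.5 = -1
SSE = 0 + 0 + 1 + 4 + 1 = 6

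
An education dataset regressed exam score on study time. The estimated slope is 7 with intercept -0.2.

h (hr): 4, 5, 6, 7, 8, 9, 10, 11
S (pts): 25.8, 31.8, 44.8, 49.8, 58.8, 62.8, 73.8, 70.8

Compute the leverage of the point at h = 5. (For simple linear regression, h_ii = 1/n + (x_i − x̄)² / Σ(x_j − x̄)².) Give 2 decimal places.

h = 0.27

h̄ = (4 + 5 + 6 + 7 + 8 + 9 + 10 + 11)/8 = 7.5
Σ(h − h̄)² = 12.25 + 6.25 + 2.25 + 0.25 + 0.25 + 2.25 + 6.25 + 12.25 = 42
h = 1/8 + (-2.5)²/42 = 0.125 + 0.14881 = 0.27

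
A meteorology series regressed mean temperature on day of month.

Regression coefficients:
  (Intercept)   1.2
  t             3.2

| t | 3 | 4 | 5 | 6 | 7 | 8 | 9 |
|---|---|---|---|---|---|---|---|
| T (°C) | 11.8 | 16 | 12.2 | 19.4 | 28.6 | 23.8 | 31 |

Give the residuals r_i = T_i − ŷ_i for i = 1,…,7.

t=3: ŷ = 1.2 + 3.2·3 = 10.8; r = 11.8 − 10.8 = 1
t=4: ŷ = 1.2 + 3.2·4 = 14; r = 16 − 14 = 2
t=5: ŷ = 1.2 + 3.2·5 = 17.2; r = 12.2 − 17.2 = -5
t=6: ŷ = 1.2 + 3.2·6 = 20.4; r = 19.4 − 20.4 = -1
t=7: ŷ = 1.2 + 3.2·7 = 23.6; r = 28.6 − 23.6 = 5
t=8: ŷ = 1.2 + 3.2·8 = 26.8; r = 23.8 − 26.8 = -3
t=9: ŷ = 1.2 + 3.2·9 = 30; r = 31 − 30 = 1

1, 2, -5, -1, 5, -3, 1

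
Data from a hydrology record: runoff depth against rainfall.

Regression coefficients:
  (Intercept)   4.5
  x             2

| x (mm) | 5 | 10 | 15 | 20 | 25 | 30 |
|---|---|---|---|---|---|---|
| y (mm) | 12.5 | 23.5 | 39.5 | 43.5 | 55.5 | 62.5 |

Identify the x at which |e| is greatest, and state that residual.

x = 15, e = 5

x=5: ŷ = 4.5 + 2·5 = 14.5; e = 12.5 − 14.5 = -2
x=10: ŷ = 4.5 + 2·10 = 24.5; e = 23.5 − 24.5 = -1
x=15: ŷ = 4.5 + 2·15 = 34.5; e = 39.5 − 34.5 = 5
x=20: ŷ = 4.5 + 2·20 = 44.5; e = 43.5 − 44.5 = -1
x=25: ŷ = 4.5 + 2·25 = 54.5; e = 55.5 − 54.5 = 1
x=30: ŷ = 4.5 + 2·30 = 64.5; e = 62.5 − 64.5 = -2
Largest |e| is 5 at x = 15, residual 5.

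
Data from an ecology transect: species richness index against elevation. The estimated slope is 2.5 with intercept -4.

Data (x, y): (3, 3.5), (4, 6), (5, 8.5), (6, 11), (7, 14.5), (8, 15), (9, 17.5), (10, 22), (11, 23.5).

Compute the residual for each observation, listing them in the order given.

x=3: ŷ = -4 + 2.5·3 = 3.5; e = 3.5 − 3.5 = 0
x=4: ŷ = -4 + 2.5·4 = 6; e = 6 − 6 = 0
x=5: ŷ = -4 + 2.5·5 = 8.5; e = 8.5 − 8.5 = 0
x=6: ŷ = -4 + 2.5·6 = 11; e = 11 − 11 = 0
x=7: ŷ = -4 + 2.5·7 = 13.5; e = 14.5 − 13.5 = 1
x=8: ŷ = -4 + 2.5·8 = 16; e = 15 − 16 = -1
x=9: ŷ = -4 + 2.5·9 = 18.5; e = 17.5 − 18.5 = -1
x=10: ŷ = -4 + 2.5·10 = 21; e = 22 − 21 = 1
x=11: ŷ = -4 + 2.5·11 = 23.5; e = 23.5 − 23.5 = 0

0, 0, 0, 0, 1, -1, -1, 1, 0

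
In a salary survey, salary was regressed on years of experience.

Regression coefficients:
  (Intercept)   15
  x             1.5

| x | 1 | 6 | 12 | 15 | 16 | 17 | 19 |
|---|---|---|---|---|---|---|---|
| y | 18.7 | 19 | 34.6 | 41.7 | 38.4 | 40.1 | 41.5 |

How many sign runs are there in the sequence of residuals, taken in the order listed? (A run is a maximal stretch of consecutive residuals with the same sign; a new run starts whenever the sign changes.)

x=1: ŷ = 15 + 1.5·1 = 16.5; e = 18.7 − 16.5 = 2.2
x=6: ŷ = 15 + 1.5·6 = 24; e = 19 − 24 = -5
x=12: ŷ = 15 + 1.5·12 = 33; e = 34.6 − 33 = 1.6
x=15: ŷ = 15 + 1.5·15 = 37.5; e = 41.7 − 37.5 = 4.2
x=16: ŷ = 15 + 1.5·16 = 39; e = 38.4 − 39 = -0.6
x=17: ŷ = 15 + 1.5·17 = 40.5; e = 40.1 − 40.5 = -0.4
x=19: ŷ = 15 + 1.5·19 = 43.5; e = 41.5 − 43.5 = -2
Signs: + − + + − − −
Runs: +×1, −×1, +×2, −×3 → 4

4 runs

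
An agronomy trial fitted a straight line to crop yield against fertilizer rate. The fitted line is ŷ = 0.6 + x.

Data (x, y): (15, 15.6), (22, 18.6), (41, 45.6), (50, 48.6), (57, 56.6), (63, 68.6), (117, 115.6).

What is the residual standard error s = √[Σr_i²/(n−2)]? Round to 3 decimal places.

x=15: ŷ = 0.6 + 15 = 15.6; r = 15.6 − 15.6 = 0
x=22: ŷ = 0.6 + 22 = 22.6; r = 18.6 − 22.6 = -4
x=41: ŷ = 0.6 + 41 = 41.6; r = 45.6 − 41.6 = 4
x=50: ŷ = 0.6 + 50 = 50.6; r = 48.6 − 50.6 = -2
x=57: ŷ = 0.6 + 57 = 57.6; r = 56.6 − 57.6 = -1
x=63: ŷ = 0.6 + 63 = 63.6; r = 68.6 − 63.6 = 5
x=117: ŷ = 0.6 + 117 = 117.6; r = 115.6 − 117.6 = -2
SSE = 0 + 16 + 16 + 4 + 1 + 25 + 4 = 66
s = √(66/5) = √13.2 ≈ 3.633

s = 3.633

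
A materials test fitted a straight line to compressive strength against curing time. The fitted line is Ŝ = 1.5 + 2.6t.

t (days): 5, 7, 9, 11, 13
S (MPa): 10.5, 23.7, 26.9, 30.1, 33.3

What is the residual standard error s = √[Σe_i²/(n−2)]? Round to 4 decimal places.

s = 3.6515

t=5: Ŝ = 1.5 + 2.6·5 = 14.5; e = 10.5 − 14.5 = -4
t=7: Ŝ = 1.5 + 2.6·7 = 19.7; e = 23.7 − 19.7 = 4
t=9: Ŝ = 1.5 + 2.6·9 = 24.9; e = 26.9 − 24.9 = 2
t=11: Ŝ = 1.5 + 2.6·11 = 30.1; e = 30.1 − 30.1 = 0
t=13: Ŝ = 1.5 + 2.6·13 = 35.3; e = 33.3 − 35.3 = -2
SSE = 16 + 16 + 4 + 0 + 4 = 40
s = √(40/3) = √13.3333 ≈ 3.6515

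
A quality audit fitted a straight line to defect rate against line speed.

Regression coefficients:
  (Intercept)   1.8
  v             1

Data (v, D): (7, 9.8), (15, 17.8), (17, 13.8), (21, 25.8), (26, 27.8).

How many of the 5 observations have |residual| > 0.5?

v=7: ŷ = 1.8 + 7 = 8.8; e = 9.8 − 8.8 = 1
v=15: ŷ = 1.8 + 15 = 16.8; e = 17.8 − 16.8 = 1
v=17: ŷ = 1.8 + 17 = 18.8; e = 13.8 − 18.8 = -5
v=21: ŷ = 1.8 + 21 = 22.8; e = 25.8 − 22.8 = 3
v=26: ŷ = 1.8 + 26 = 27.8; e = 27.8 − 27.8 = 0
|e| > 0.5: v=7 (|e|=1), v=15 (|e|=1), v=17 (|e|=5), v=21 (|e|=3) → 4

4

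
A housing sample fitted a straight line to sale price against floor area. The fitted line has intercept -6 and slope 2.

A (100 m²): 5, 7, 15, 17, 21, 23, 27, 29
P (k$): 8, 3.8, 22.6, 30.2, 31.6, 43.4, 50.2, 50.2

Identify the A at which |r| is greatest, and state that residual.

A=5: P̂ = -6 + 2·5 = 4; r = 8 − 4 = 4
A=7: P̂ = -6 + 2·7 = 8; r = 3.8 − 8 = -4.2
A=15: P̂ = -6 + 2·15 = 24; r = 22.6 − 24 = -1.4
A=17: P̂ = -6 + 2·17 = 28; r = 30.2 − 28 = 2.2
A=21: P̂ = -6 + 2·21 = 36; r = 31.6 − 36 = -4.4
A=23: P̂ = -6 + 2·23 = 40; r = 43.4 − 40 = 3.4
A=27: P̂ = -6 + 2·27 = 48; r = 50.2 − 48 = 2.2
A=29: P̂ = -6 + 2·29 = 52; r = 50.2 − 52 = -1.8
Largest |r| is 4.4 at A = 21, residual -4.4.

A = 21, r = -4.4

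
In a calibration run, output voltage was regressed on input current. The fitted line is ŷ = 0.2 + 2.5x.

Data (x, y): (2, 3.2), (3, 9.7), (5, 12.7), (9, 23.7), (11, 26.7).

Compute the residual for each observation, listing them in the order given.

-2, 2, 0, 1, -1

x=2: ŷ = 0.2 + 2.5·2 = 5.2; e = 3.2 − 5.2 = -2
x=3: ŷ = 0.2 + 2.5·3 = 7.7; e = 9.7 − 7.7 = 2
x=5: ŷ = 0.2 + 2.5·5 = 12.7; e = 12.7 − 12.7 = 0
x=9: ŷ = 0.2 + 2.5·9 = 22.7; e = 23.7 − 22.7 = 1
x=11: ŷ = 0.2 + 2.5·11 = 27.7; e = 26.7 − 27.7 = -1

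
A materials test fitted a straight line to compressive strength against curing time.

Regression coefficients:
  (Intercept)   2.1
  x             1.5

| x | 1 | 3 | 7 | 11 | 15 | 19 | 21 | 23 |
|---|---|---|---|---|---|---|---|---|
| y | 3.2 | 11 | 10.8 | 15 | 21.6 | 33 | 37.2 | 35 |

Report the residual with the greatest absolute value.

r = 4.4

x=1: ŷ = 2.1 + 1.5·1 = 3.6; r = 3.2 − 3.6 = -0.4
x=3: ŷ = 2.1 + 1.5·3 = 6.6; r = 11 − 6.6 = 4.4
x=7: ŷ = 2.1 + 1.5·7 = 12.6; r = 10.8 − 12.6 = -1.8
x=11: ŷ = 2.1 + 1.5·11 = 18.6; r = 15 − 18.6 = -3.6
x=15: ŷ = 2.1 + 1.5·15 = 24.6; r = 21.6 − 24.6 = -3
x=19: ŷ = 2.1 + 1.5·19 = 30.6; r = 33 − 30.6 = 2.4
x=21: ŷ = 2.1 + 1.5·21 = 33.6; r = 37.2 − 33.6 = 3.6
x=23: ŷ = 2.1 + 1.5·23 = 36.6; r = 35 − 36.6 = -1.6
Largest |r| is 4.4 at x = 3, residual 4.4.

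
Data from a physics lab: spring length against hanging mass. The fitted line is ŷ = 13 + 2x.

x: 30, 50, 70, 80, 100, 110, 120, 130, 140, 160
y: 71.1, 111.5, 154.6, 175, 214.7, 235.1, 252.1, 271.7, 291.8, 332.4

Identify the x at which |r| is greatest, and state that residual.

x=30: ŷ = 13 + 2·30 = 73; r = 71.1 − 73 = -1.9
x=50: ŷ = 13 + 2·50 = 113; r = 111.5 − 113 = -1.5
x=70: ŷ = 13 + 2·70 = 153; r = 154.6 − 153 = 1.6
x=80: ŷ = 13 + 2·80 = 173; r = 175 − 173 = 2
x=100: ŷ = 13 + 2·100 = 213; r = 214.7 − 213 = 1.7
x=110: ŷ = 13 + 2·110 = 233; r = 235.1 − 233 = 2.1
x=120: ŷ = 13 + 2·120 = 253; r = 252.1 − 253 = -0.9
x=130: ŷ = 13 + 2·130 = 273; r = 271.7 − 273 = -1.3
x=140: ŷ = 13 + 2·140 = 293; r = 291.8 − 293 = -1.2
x=160: ŷ = 13 + 2·160 = 333; r = 332.4 − 333 = -0.6
Largest |r| is 2.1 at x = 110, residual 2.1.

x = 110, r = 2.1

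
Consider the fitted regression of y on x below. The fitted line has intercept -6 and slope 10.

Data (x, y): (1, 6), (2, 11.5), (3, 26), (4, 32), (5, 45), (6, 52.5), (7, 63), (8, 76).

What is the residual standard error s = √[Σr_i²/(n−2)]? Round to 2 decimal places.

s = 2.10

x=1: ŷ = -6 + 10·1 = 4; r = 6 − 4 = 2
x=2: ŷ = -6 + 10·2 = 14; r = 11.5 − 14 = -2.5
x=3: ŷ = -6 + 10·3 = 24; r = 26 − 24 = 2
x=4: ŷ = -6 + 10·4 = 34; r = 32 − 34 = -2
x=5: ŷ = -6 + 10·5 = 44; r = 45 − 44 = 1
x=6: ŷ = -6 + 10·6 = 54; r = 52.5 − 54 = -1.5
x=7: ŷ = -6 + 10·7 = 64; r = 63 − 64 = -1
x=8: ŷ = -6 + 10·8 = 74; r = 76 − 74 = 2
SSE = 4 + 6.25 + 4 + 4 + 1 + 2.25 + 1 + 4 = 26.5
s = √(26.5/6) = √4.41667 ≈ 2.10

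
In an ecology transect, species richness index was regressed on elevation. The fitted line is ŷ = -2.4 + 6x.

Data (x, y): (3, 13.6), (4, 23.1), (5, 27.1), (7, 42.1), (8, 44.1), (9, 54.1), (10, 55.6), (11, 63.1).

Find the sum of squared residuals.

x=3: ŷ = -2.4 + 6·3 = 15.6; r = 13.6 − 15.6 = -2
x=4: ŷ = -2.4 + 6·4 = 21.6; r = 23.1 − 21.6 = 1.5
x=5: ŷ = -2.4 + 6·5 = 27.6; r = 27.1 − 27.6 = -0.5
x=7: ŷ = -2.4 + 6·7 = 39.6; r = 42.1 − 39.6 = 2.5
x=8: ŷ = -2.4 + 6·8 = 45.6; r = 44.1 − 45.6 = -1.5
x=9: ŷ = -2.4 + 6·9 = 51.6; r = 54.1 − 51.6 = 2.5
x=10: ŷ = -2.4 + 6·10 = 57.6; r = 55.6 − 57.6 = -2
x=11: ŷ = -2.4 + 6·11 = 63.6; r = 63.1 − 63.6 = -0.5
SSE = 4 + 2.25 + 0.25 + 6.25 + 2.25 + 6.25 + 4 + 0.25 = 25.5

SSE = 25.5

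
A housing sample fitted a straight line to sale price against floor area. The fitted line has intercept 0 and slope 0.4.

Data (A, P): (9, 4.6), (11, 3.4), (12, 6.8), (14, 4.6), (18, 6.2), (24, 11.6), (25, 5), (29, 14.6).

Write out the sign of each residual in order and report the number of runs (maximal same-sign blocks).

7 runs

A=9: P̂ = 0.4·9 = 3.6; e = 4.6 − 3.6 = 1
A=11: P̂ = 0.4·11 = 4.4; e = 3.4 − 4.4 = -1
A=12: P̂ = 0.4·12 = 4.8; e = 6.8 − 4.8 = 2
A=14: P̂ = 0.4·14 = 5.6; e = 4.6 − 5.6 = -1
A=18: P̂ = 0.4·18 = 7.2; e = 6.2 − 7.2 = -1
A=24: P̂ = 0.4·24 = 9.6; e = 11.6 − 9.6 = 2
A=25: P̂ = 0.4·25 = 10; e = 5 − 10 = -5
A=29: P̂ = 0.4·29 = 11.6; e = 14.6 − 11.6 = 3
Signs: + − + − − + − +
Runs: +×1, −×1, +×1, −×2, +×1, −×1, +×1 → 7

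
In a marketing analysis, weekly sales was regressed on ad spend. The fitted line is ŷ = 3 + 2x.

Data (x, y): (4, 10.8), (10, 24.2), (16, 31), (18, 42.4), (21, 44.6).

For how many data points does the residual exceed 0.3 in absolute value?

4

x=4: ŷ = 3 + 2·4 = 11; r = 10.8 − 11 = -0.2
x=10: ŷ = 3 + 2·10 = 23; r = 24.2 − 23 = 1.2
x=16: ŷ = 3 + 2·16 = 35; r = 31 − 35 = -4
x=18: ŷ = 3 + 2·18 = 39; r = 42.4 − 39 = 3.4
x=21: ŷ = 3 + 2·21 = 45; r = 44.6 − 45 = -0.4
|r| > 0.3: x=10 (|r|=1.2), x=16 (|r|=4), x=18 (|r|=3.4), x=21 (|r|=0.4) → 4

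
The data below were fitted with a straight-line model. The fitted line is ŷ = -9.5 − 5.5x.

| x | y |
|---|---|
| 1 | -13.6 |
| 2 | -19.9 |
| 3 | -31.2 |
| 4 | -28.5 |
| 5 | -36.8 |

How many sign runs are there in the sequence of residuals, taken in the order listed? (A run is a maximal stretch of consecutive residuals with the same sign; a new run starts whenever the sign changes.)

x=1: ŷ = -9.5 − 5.5·1 = -15; r = -13.6 − (-15) = 1.4
x=2: ŷ = -9.5 − 5.5·2 = -20.5; r = -19.9 − (-20.5) = 0.6
x=3: ŷ = -9.5 − 5.5·3 = -26; r = -31.2 − (-26) = -5.2
x=4: ŷ = -9.5 − 5.5·4 = -31.5; r = -28.5 − (-31.5) = 3
x=5: ŷ = -9.5 − 5.5·5 = -37; r = -36.8 − (-37) = 0.2
Signs: + + − + +
Runs: +×2, −×1, +×2 → 3

3 runs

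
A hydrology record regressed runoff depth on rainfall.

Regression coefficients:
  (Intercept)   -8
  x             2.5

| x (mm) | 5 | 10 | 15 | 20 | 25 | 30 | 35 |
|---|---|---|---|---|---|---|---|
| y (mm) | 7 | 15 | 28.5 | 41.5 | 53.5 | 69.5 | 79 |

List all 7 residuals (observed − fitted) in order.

x=5: ŷ = -8 + 2.5·5 = 4.5; e = 7 − 4.5 = 2.5
x=10: ŷ = -8 + 2.5·10 = 17; e = 15 − 17 = -2
x=15: ŷ = -8 + 2.5·15 = 29.5; e = 28.5 − 29.5 = -1
x=20: ŷ = -8 + 2.5·20 = 42; e = 41.5 − 42 = -0.5
x=25: ŷ = -8 + 2.5·25 = 54.5; e = 53.5 − 54.5 = -1
x=30: ŷ = -8 + 2.5·30 = 67; e = 69.5 − 67 = 2.5
x=35: ŷ = -8 + 2.5·35 = 79.5; e = 79 − 79.5 = -0.5

2.5, -2, -1, -0.5, -1, 2.5, -0.5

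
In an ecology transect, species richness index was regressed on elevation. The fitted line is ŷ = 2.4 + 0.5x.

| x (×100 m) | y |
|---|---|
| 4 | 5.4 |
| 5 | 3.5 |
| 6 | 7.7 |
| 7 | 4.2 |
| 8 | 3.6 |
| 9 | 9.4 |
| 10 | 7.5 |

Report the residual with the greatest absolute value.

x=4: ŷ = 2.4 + 0.5·4 = 4.4; e = 5.4 − 4.4 = 1
x=5: ŷ = 2.4 + 0.5·5 = 4.9; e = 3.5 − 4.9 = -1.4
x=6: ŷ = 2.4 + 0.5·6 = 5.4; e = 7.7 − 5.4 = 2.3
x=7: ŷ = 2.4 + 0.5·7 = 5.9; e = 4.2 − 5.9 = -1.7
x=8: ŷ = 2.4 + 0.5·8 = 6.4; e = 3.6 − 6.4 = -2.8
x=9: ŷ = 2.4 + 0.5·9 = 6.9; e = 9.4 − 6.9 = 2.5
x=10: ŷ = 2.4 + 0.5·10 = 7.4; e = 7.5 − 7.4 = 0.1
Largest |e| is 2.8 at x = 8, residual -2.8.

e = -2.8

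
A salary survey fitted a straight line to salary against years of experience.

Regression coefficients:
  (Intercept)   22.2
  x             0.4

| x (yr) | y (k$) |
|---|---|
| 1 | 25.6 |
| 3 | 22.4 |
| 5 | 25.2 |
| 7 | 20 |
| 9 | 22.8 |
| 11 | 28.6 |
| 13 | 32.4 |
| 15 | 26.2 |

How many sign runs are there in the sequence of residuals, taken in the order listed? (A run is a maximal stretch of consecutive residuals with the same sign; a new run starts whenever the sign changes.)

x=1: ŷ = 22.2 + 0.4·1 = 22.6; r = 25.6 − 22.6 = 3
x=3: ŷ = 22.2 + 0.4·3 = 23.4; r = 22.4 − 23.4 = -1
x=5: ŷ = 22.2 + 0.4·5 = 24.2; r = 25.2 − 24.2 = 1
x=7: ŷ = 22.2 + 0.4·7 = 25; r = 20 − 25 = -5
x=9: ŷ = 22.2 + 0.4·9 = 25.8; r = 22.8 − 25.8 = -3
x=11: ŷ = 22.2 + 0.4·11 = 26.6; r = 28.6 − 26.6 = 2
x=13: ŷ = 22.2 + 0.4·13 = 27.4; r = 32.4 − 27.4 = 5
x=15: ŷ = 22.2 + 0.4·15 = 28.2; r = 26.2 − 28.2 = -2
Signs: + − + − − + + −
Runs: +×1, −×1, +×1, −×2, +×2, −×1 → 6

6 runs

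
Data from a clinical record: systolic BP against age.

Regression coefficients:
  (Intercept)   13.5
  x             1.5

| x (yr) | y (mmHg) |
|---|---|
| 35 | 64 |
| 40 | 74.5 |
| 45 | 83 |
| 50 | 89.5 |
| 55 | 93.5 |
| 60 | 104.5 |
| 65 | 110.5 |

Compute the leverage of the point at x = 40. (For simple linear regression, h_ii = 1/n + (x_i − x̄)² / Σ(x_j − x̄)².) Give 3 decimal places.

h = 0.286

x̄ = (35 + 40 + 45 + 50 + 55 + 60 + 65)/7 = 50
Σ(x − x̄)² = 225 + 100 + 25 + 0 + 25 + 100 + 225 = 700
h = 1/7 + (-10)²/700 = 0.142857 + 0.142857 = 0.286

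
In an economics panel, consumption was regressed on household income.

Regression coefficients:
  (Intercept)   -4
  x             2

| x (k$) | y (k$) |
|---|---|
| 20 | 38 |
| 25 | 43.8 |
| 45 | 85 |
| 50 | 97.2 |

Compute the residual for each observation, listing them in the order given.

x=20: ŷ = -4 + 2·20 = 36; r = 38 − 36 = 2
x=25: ŷ = -4 + 2·25 = 46; r = 43.8 − 46 = -2.2
x=45: ŷ = -4 + 2·45 = 86; r = 85 − 86 = -1
x=50: ŷ = -4 + 2·50 = 96; r = 97.2 − 96 = 1.2

2, -2.2, -1, 1.2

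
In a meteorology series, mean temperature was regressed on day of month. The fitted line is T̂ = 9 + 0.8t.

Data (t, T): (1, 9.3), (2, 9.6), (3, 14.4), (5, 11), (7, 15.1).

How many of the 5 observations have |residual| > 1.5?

2

t=1: T̂ = 9 + 0.8·1 = 9.8; r = 9.3 − 9.8 = -0.5
t=2: T̂ = 9 + 0.8·2 = 10.6; r = 9.6 − 10.6 = -1
t=3: T̂ = 9 + 0.8·3 = 11.4; r = 14.4 − 11.4 = 3
t=5: T̂ = 9 + 0.8·5 = 13; r = 11 − 13 = -2
t=7: T̂ = 9 + 0.8·7 = 14.6; r = 15.1 − 14.6 = 0.5
|r| > 1.5: t=3 (|r|=3), t=5 (|r|=2) → 2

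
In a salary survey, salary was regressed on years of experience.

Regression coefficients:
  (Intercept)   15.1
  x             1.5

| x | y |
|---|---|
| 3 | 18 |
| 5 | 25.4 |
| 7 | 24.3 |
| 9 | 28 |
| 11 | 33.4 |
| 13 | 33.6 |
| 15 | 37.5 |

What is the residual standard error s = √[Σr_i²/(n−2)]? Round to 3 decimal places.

x=3: ŷ = 15.1 + 1.5·3 = 19.6; r = 18 − 19.6 = -1.6
x=5: ŷ = 15.1 + 1.5·5 = 22.6; r = 25.4 − 22.6 = 2.8
x=7: ŷ = 15.1 + 1.5·7 = 25.6; r = 24.3 − 25.6 = -1.3
x=9: ŷ = 15.1 + 1.5·9 = 28.6; r = 28 − 28.6 = -0.6
x=11: ŷ = 15.1 + 1.5·11 = 31.6; r = 33.4 − 31.6 = 1.8
x=13: ŷ = 15.1 + 1.5·13 = 34.6; r = 33.6 − 34.6 = -1
x=15: ŷ = 15.1 + 1.5·15 = 37.6; r = 37.5 − 37.6 = -0.1
SSE = 2.56 + 7.84 + 1.69 + 0.36 + 3.24 + 1 + 0.01 = 16.7
s = √(16.7/5) = √3.34 ≈ 1.828

s = 1.828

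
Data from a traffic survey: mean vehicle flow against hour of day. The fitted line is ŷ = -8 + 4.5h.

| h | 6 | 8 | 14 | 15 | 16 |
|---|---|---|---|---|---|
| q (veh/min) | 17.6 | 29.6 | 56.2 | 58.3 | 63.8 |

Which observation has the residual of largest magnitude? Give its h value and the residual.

h=6: ŷ = -8 + 4.5·6 = 19; r = 17.6 − 19 = -1.4
h=8: ŷ = -8 + 4.5·8 = 28; r = 29.6 − 28 = 1.6
h=14: ŷ = -8 + 4.5·14 = 55; r = 56.2 − 55 = 1.2
h=15: ŷ = -8 + 4.5·15 = 59.5; r = 58.3 − 59.5 = -1.2
h=16: ŷ = -8 + 4.5·16 = 64; r = 63.8 − 64 = -0.2
Largest |r| is 1.6 at h = 8, residual 1.6.

h = 8, r = 1.6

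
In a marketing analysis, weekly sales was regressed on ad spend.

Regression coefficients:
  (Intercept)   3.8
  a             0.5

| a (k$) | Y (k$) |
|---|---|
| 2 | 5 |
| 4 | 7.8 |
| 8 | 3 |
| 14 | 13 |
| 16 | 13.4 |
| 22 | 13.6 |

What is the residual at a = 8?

Ŷ = 3.8 + 0.5·8 = 7.8
e = 3 − 7.8 = -4.8

e = -4.8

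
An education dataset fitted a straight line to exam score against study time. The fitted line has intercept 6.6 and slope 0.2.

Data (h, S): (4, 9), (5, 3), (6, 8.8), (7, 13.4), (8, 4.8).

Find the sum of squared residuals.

h=4: Ŝ = 6.6 + 0.2·4 = 7.4; r = 9 − 7.4 = 1.6
h=5: Ŝ = 6.6 + 0.2·5 = 7.6; r = 3 − 7.6 = -4.6
h=6: Ŝ = 6.6 + 0.2·6 = 7.8; r = 8.8 − 7.8 = 1
h=7: Ŝ = 6.6 + 0.2·7 = 8; r = 13.4 − 8 = 5.4
h=8: Ŝ = 6.6 + 0.2·8 = 8.2; r = 4.8 − 8.2 = -3.4
SSE = 2.56 + 21.16 + 1 + 29.16 + 11.56 = 65.44

SSE = 65.44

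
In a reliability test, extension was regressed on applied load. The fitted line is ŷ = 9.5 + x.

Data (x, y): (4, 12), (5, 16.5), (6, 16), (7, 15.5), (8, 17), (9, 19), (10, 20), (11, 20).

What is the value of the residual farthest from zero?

e = 2

x=4: ŷ = 9.5 + 4 = 13.5; e = 12 − 13.5 = -1.5
x=5: ŷ = 9.5 + 5 = 14.5; e = 16.5 − 14.5 = 2
x=6: ŷ = 9.5 + 6 = 15.5; e = 16 − 15.5 = 0.5
x=7: ŷ = 9.5 + 7 = 16.5; e = 15.5 − 16.5 = -1
x=8: ŷ = 9.5 + 8 = 17.5; e = 17 − 17.5 = -0.5
x=9: ŷ = 9.5 + 9 = 18.5; e = 19 − 18.5 = 0.5
x=10: ŷ = 9.5 + 10 = 19.5; e = 20 − 19.5 = 0.5
x=11: ŷ = 9.5 + 11 = 20.5; e = 20 − 20.5 = -0.5
Largest |e| is 2 at x = 5, residual 2.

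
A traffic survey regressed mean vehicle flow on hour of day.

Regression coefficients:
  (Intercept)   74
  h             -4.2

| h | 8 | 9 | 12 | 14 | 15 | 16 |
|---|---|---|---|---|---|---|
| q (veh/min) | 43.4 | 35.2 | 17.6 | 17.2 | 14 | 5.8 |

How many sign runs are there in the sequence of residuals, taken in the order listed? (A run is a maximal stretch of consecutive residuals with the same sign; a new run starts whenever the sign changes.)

h=8: q̂ = 74 − 4.2·8 = 40.4; e = 43.4 − 40.4 = 3
h=9: q̂ = 74 − 4.2·9 = 36.2; e = 35.2 − 36.2 = -1
h=12: q̂ = 74 − 4.2·12 = 23.6; e = 17.6 − 23.6 = -6
h=14: q̂ = 74 − 4.2·14 = 15.2; e = 17.2 − 15.2 = 2
h=15: q̂ = 74 − 4.2·15 = 11; e = 14 − 11 = 3
h=16: q̂ = 74 − 4.2·16 = 6.8; e = 5.8 − 6.8 = -1
Signs: + − − + + −
Runs: +×1, −×2, +×2, −×1 → 4

4 runs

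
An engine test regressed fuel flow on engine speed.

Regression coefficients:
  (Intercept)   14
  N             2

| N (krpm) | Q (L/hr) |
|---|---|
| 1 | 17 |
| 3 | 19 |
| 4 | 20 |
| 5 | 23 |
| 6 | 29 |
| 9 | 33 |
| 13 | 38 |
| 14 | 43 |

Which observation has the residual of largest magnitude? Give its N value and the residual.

N = 6, e = 3

N=1: ŷ = 14 + 2·1 = 16; e = 17 − 16 = 1
N=3: ŷ = 14 + 2·3 = 20; e = 19 − 20 = -1
N=4: ŷ = 14 + 2·4 = 22; e = 20 − 22 = -2
N=5: ŷ = 14 + 2·5 = 24; e = 23 − 24 = -1
N=6: ŷ = 14 + 2·6 = 26; e = 29 − 26 = 3
N=9: ŷ = 14 + 2·9 = 32; e = 33 − 32 = 1
N=13: ŷ = 14 + 2·13 = 40; e = 38 − 40 = -2
N=14: ŷ = 14 + 2·14 = 42; e = 43 − 42 = 1
Largest |e| is 3 at N = 6, residual 3.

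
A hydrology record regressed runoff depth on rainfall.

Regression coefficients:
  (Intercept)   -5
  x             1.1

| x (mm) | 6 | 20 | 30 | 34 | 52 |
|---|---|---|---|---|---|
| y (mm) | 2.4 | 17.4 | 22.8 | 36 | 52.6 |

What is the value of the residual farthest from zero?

x=6: ŷ = -5 + 1.1·6 = 1.6; r = 2.4 − 1.6 = 0.8
x=20: ŷ = -5 + 1.1·20 = 17; r = 17.4 − 17 = 0.4
x=30: ŷ = -5 + 1.1·30 = 28; r = 22.8 − 28 = -5.2
x=34: ŷ = -5 + 1.1·34 = 32.4; r = 36 − 32.4 = 3.6
x=52: ŷ = -5 + 1.1·52 = 52.2; r = 52.6 − 52.2 = 0.4
Largest |r| is 5.2 at x = 30, residual -5.2.

r = -5.2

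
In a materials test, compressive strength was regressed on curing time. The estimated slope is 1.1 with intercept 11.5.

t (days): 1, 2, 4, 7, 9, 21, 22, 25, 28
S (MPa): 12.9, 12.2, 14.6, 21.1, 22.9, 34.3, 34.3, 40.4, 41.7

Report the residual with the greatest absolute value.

t=1: ŷ = 11.5 + 1.1·1 = 12.6; e = 12.9 − 12.6 = 0.3
t=2: ŷ = 11.5 + 1.1·2 = 13.7; e = 12.2 − 13.7 = -1.5
t=4: ŷ = 11.5 + 1.1·4 = 15.9; e = 14.6 − 15.9 = -1.3
t=7: ŷ = 11.5 + 1.1·7 = 19.2; e = 21.1 − 19.2 = 1.9
t=9: ŷ = 11.5 + 1.1·9 = 21.4; e = 22.9 − 21.4 = 1.5
t=21: ŷ = 11.5 + 1.1·21 = 34.6; e = 34.3 − 34.6 = -0.3
t=22: ŷ = 11.5 + 1.1·22 = 35.7; e = 34.3 − 35.7 = -1.4
t=25: ŷ = 11.5 + 1.1·25 = 39; e = 40.4 − 39 = 1.4
t=28: ŷ = 11.5 + 1.1·28 = 42.3; e = 41.7 − 42.3 = -0.6
Largest |e| is 1.9 at t = 7, residual 1.9.

e = 1.9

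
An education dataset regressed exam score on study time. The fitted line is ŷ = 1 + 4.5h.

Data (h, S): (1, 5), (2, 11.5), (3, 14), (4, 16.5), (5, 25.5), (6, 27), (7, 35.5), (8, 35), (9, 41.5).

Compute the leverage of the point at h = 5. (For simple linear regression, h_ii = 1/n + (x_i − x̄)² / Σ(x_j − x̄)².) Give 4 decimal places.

h = 0.1111

h̄ = (1 + 2 + 3 + 4 + 5 + 6 + 7 + 8 + 9)/9 = 5
Σ(h − h̄)² = 16 + 9 + 4 + 1 + 0 + 1 + 4 + 9 + 16 = 60
h = 1/9 + (0)²/60 = 0.111111 + 0 = 0.1111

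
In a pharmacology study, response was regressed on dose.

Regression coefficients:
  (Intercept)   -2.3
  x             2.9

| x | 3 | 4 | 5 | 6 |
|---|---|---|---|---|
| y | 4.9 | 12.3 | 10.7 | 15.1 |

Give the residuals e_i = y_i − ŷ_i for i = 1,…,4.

x=3: ŷ = -2.3 + 2.9·3 = 6.4; e = 4.9 − 6.4 = -1.5
x=4: ŷ = -2.3 + 2.9·4 = 9.3; e = 12.3 − 9.3 = 3
x=5: ŷ = -2.3 + 2.9·5 = 12.2; e = 10.7 − 12.2 = -1.5
x=6: ŷ = -2.3 + 2.9·6 = 15.1; e = 15.1 − 15.1 = 0

-1.5, 3, -1.5, 0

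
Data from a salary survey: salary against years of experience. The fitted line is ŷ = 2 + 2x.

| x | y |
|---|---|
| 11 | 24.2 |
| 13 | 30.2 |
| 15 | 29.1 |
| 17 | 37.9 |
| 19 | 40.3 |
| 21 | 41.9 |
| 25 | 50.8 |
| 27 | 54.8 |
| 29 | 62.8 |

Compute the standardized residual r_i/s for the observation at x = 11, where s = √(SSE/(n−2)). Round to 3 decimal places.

0.093

x=11: ŷ = 2 + 2·11 = 24; r = 24.2 − 24 = 0.2
x=13: ŷ = 2 + 2·13 = 28; r = 30.2 − 28 = 2.2
x=15: ŷ = 2 + 2·15 = 32; r = 29.1 − 32 = -2.9
x=17: ŷ = 2 + 2·17 = 36; r = 37.9 − 36 = 1.9
x=19: ŷ = 2 + 2·19 = 40; r = 40.3 − 40 = 0.3
x=21: ŷ = 2 + 2·21 = 44; r = 41.9 − 44 = -2.1
x=25: ŷ = 2 + 2·25 = 52; r = 50.8 − 52 = -1.2
x=27: ŷ = 2 + 2·27 = 56; r = 54.8 − 56 = -1.2
x=29: ŷ = 2 + 2·29 = 60; r = 62.8 − 60 = 2.8
SSE = 0.04 + 4.84 + 8.41 + 3.61 + 0.09 + 4.41 + 1.44 + 1.44 + 7.84 = 32.12
s = √(32.12/7) = 2.1421
r/s = 0.2 / 2.1421 = 0.093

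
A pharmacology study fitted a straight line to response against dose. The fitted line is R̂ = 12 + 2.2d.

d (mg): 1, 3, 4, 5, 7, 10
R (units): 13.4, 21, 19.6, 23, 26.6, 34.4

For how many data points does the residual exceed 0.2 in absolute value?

d=1: R̂ = 12 + 2.2·1 = 14.2; e = 13.4 − 14.2 = -0.8
d=3: R̂ = 12 + 2.2·3 = 18.6; e = 21 − 18.6 = 2.4
d=4: R̂ = 12 + 2.2·4 = 20.8; e = 19.6 − 20.8 = -1.2
d=5: R̂ = 12 + 2.2·5 = 23; e = 23 − 23 = 0
d=7: R̂ = 12 + 2.2·7 = 27.4; e = 26.6 − 27.4 = -0.8
d=10: R̂ = 12 + 2.2·10 = 34; e = 34.4 − 34 = 0.4
|e| > 0.2: d=1 (|e|=0.8), d=3 (|e|=2.4), d=4 (|e|=1.2), d=7 (|e|=0.8), d=10 (|e|=0.4) → 5

5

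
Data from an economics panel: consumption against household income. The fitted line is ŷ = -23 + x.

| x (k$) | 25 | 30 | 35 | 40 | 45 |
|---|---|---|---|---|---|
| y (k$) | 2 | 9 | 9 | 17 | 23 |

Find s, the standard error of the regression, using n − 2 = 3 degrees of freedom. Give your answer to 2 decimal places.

s = 2.16

x=25: ŷ = -23 + 25 = 2; r = 2 − 2 = 0
x=30: ŷ = -23 + 30 = 7; r = 9 − 7 = 2
x=35: ŷ = -23 + 35 = 12; r = 9 − 12 = -3
x=40: ŷ = -23 + 40 = 17; r = 17 − 17 = 0
x=45: ŷ = -23 + 45 = 22; r = 23 − 22 = 1
SSE = 0 + 4 + 9 + 0 + 1 = 14
s = √(14/3) = √4.66667 ≈ 2.16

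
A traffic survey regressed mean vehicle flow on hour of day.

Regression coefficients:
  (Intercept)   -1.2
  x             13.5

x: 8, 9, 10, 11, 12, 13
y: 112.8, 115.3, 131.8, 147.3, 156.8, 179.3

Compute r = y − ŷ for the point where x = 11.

r = 0

ŷ = -1.2 + 13.5·11 = 147.3
r = 147.3 − 147.3 = 0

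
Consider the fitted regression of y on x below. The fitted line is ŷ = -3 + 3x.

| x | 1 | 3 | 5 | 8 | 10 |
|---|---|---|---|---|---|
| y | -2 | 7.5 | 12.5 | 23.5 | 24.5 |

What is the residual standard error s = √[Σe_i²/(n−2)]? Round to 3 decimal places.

x=1: ŷ = -3 + 3·1 = 0; e = -2 − 0 = -2
x=3: ŷ = -3 + 3·3 = 6; e = 7.5 − 6 = 1.5
x=5: ŷ = -3 + 3·5 = 12; e = 12.5 − 12 = 0.5
x=8: ŷ = -3 + 3·8 = 21; e = 23.5 − 21 = 2.5
x=10: ŷ = -3 + 3·10 = 27; e = 24.5 − 27 = -2.5
SSE = 4 + 2.25 + 0.25 + 6.25 + 6.25 = 19
s = √(19/3) = √6.33333 ≈ 2.517

s = 2.517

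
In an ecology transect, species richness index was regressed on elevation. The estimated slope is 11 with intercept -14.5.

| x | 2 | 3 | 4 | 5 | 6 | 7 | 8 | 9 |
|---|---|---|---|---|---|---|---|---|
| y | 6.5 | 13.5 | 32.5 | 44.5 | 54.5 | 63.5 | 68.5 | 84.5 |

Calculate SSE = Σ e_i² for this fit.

x=2: ŷ = -14.5 + 11·2 = 7.5; e = 6.5 − 7.5 = -1
x=3: ŷ = -14.5 + 11·3 = 18.5; e = 13.5 − 18.5 = -5
x=4: ŷ = -14.5 + 11·4 = 29.5; e = 32.5 − 29.5 = 3
x=5: ŷ = -14.5 + 11·5 = 40.5; e = 44.5 − 40.5 = 4
x=6: ŷ = -14.5 + 11·6 = 51.5; e = 54.5 − 51.5 = 3
x=7: ŷ = -14.5 + 11·7 = 62.5; e = 63.5 − 62.5 = 1
x=8: ŷ = -14.5 + 11·8 = 73.5; e = 68.5 − 73.5 = -5
x=9: ŷ = -14.5 + 11·9 = 84.5; e = 84.5 − 84.5 = 0
SSE = 1 + 25 + 9 + 16 + 9 + 1 + 25 + 0 = 86

SSE = 86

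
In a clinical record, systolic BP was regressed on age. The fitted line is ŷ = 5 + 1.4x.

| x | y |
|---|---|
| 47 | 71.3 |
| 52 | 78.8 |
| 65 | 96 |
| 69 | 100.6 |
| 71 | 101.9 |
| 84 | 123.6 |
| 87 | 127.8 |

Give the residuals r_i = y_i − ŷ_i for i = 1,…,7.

x=47: ŷ = 5 + 1.4·47 = 70.8; r = 71.3 − 70.8 = 0.5
x=52: ŷ = 5 + 1.4·52 = 77.8; r = 78.8 − 77.8 = 1
x=65: ŷ = 5 + 1.4·65 = 96; r = 96 − 96 = 0
x=69: ŷ = 5 + 1.4·69 = 101.6; r = 100.6 − 101.6 = -1
x=71: ŷ = 5 + 1.4·71 = 104.4; r = 101.9 − 104.4 = -2.5
x=84: ŷ = 5 + 1.4·84 = 122.6; r = 123.6 − 122.6 = 1
x=87: ŷ = 5 + 1.4·87 = 126.8; r = 127.8 − 126.8 = 1

0.5, 1, 0, -1, -2.5, 1, 1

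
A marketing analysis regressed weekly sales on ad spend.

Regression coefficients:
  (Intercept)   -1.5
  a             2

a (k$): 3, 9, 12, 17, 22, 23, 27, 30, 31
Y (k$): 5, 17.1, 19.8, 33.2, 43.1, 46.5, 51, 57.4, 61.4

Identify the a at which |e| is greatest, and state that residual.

a=3: Ŷ = -1.5 + 2·3 = 4.5; e = 5 − 4.5 = 0.5
a=9: Ŷ = -1.5 + 2·9 = 16.5; e = 17.1 − 16.5 = 0.6
a=12: Ŷ = -1.5 + 2·12 = 22.5; e = 19.8 − 22.5 = -2.7
a=17: Ŷ = -1.5 + 2·17 = 32.5; e = 33.2 − 32.5 = 0.7
a=22: Ŷ = -1.5 + 2·22 = 42.5; e = 43.1 − 42.5 = 0.6
a=23: Ŷ = -1.5 + 2·23 = 44.5; e = 46.5 − 44.5 = 2
a=27: Ŷ = -1.5 + 2·27 = 52.5; e = 51 − 52.5 = -1.5
a=30: Ŷ = -1.5 + 2·30 = 58.5; e = 57.4 − 58.5 = -1.1
a=31: Ŷ = -1.5 + 2·31 = 60.5; e = 61.4 − 60.5 = 0.9
Largest |e| is 2.7 at a = 12, residual -2.7.

a = 12, e = -2.7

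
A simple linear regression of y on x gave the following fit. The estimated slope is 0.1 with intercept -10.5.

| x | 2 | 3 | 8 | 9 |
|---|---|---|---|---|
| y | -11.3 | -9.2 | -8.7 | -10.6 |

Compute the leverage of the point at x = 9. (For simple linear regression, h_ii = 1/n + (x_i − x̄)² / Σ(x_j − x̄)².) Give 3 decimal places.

x̄ = (2 + 3 + 8 + 9)/4 = 5.5
Σ(x − x̄)² = 12.25 + 6.25 + 6.25 + 12.25 = 37
h = 1/4 + (3.5)²/37 = 0.25 + 0.331081 = 0.581

h = 0.581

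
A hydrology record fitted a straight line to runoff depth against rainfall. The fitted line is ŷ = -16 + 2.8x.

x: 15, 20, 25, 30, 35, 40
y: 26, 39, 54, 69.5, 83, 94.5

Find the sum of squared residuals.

x=15: ŷ = -16 + 2.8·15 = 26; r = 26 − 26 = 0
x=20: ŷ = -16 + 2.8·20 = 40; r = 39 − 40 = -1
x=25: ŷ = -16 + 2.8·25 = 54; r = 54 − 54 = 0
x=30: ŷ = -16 + 2.8·30 = 68; r = 69.5 − 68 = 1.5
x=35: ŷ = -16 + 2.8·35 = 82; r = 83 − 82 = 1
x=40: ŷ = -16 + 2.8·40 = 96; r = 94.5 − 96 = -1.5
SSE = 0 + 1 + 0 + 2.25 + 1 + 2.25 = 6.5

SSE = 6.5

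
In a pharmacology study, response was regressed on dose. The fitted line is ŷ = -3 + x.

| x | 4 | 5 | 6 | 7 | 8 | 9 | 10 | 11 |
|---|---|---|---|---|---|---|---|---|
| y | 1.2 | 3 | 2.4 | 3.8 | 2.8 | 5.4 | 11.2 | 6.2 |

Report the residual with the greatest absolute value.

r = 4.2

x=4: ŷ = -3 + 4 = 1; r = 1.2 − 1 = 0.2
x=5: ŷ = -3 + 5 = 2; r = 3 − 2 = 1
x=6: ŷ = -3 + 6 = 3; r = 2.4 − 3 = -0.6
x=7: ŷ = -3 + 7 = 4; r = 3.8 − 4 = -0.2
x=8: ŷ = -3 + 8 = 5; r = 2.8 − 5 = -2.2
x=9: ŷ = -3 + 9 = 6; r = 5.4 − 6 = -0.6
x=10: ŷ = -3 + 10 = 7; r = 11.2 − 7 = 4.2
x=11: ŷ = -3 + 11 = 8; r = 6.2 − 8 = -1.8
Largest |r| is 4.2 at x = 10, residual 4.2.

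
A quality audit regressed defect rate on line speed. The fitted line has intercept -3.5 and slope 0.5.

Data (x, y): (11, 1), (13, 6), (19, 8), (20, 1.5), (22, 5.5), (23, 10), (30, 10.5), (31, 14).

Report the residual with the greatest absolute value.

r = -5

x=11: ŷ = -3.5 + 0.5·11 = 2; r = 1 − 2 = -1
x=13: ŷ = -3.5 + 0.5·13 = 3; r = 6 − 3 = 3
x=19: ŷ = -3.5 + 0.5·19 = 6; r = 8 − 6 = 2
x=20: ŷ = -3.5 + 0.5·20 = 6.5; r = 1.5 − 6.5 = -5
x=22: ŷ = -3.5 + 0.5·22 = 7.5; r = 5.5 − 7.5 = -2
x=23: ŷ = -3.5 + 0.5·23 = 8; r = 10 − 8 = 2
x=30: ŷ = -3.5 + 0.5·30 = 11.5; r = 10.5 − 11.5 = -1
x=31: ŷ = -3.5 + 0.5·31 = 12; r = 14 − 12 = 2
Largest |r| is 5 at x = 20, residual -5.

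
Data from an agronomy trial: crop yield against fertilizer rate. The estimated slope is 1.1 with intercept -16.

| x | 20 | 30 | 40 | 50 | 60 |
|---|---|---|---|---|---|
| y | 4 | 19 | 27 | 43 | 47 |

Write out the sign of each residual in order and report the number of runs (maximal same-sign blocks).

x=20: ŷ = -16 + 1.1·20 = 6; e = 4 − 6 = -2
x=30: ŷ = -16 + 1.1·30 = 17; e = 19 − 17 = 2
x=40: ŷ = -16 + 1.1·40 = 28; e = 27 − 28 = -1
x=50: ŷ = -16 + 1.1·50 = 39; e = 43 − 39 = 4
x=60: ŷ = -16 + 1.1·60 = 50; e = 47 − 50 = -3
Signs: − + − + −
Runs: −×1, +×1, −×1, +×1, −×1 → 5

5 runs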